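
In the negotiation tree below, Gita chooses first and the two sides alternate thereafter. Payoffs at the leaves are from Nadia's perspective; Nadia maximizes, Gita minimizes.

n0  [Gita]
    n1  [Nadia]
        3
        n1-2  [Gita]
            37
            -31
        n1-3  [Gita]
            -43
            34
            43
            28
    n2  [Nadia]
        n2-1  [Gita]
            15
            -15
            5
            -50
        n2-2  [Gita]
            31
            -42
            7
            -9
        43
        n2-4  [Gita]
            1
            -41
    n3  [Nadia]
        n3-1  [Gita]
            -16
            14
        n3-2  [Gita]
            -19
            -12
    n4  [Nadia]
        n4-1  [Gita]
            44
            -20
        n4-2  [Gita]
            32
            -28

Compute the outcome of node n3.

n3-1 (Gita): min(-16, 14) = -16
n3-2 (Gita): min(-19, -12) = -19
n3 (Nadia): max(-16, -19) = -16

-16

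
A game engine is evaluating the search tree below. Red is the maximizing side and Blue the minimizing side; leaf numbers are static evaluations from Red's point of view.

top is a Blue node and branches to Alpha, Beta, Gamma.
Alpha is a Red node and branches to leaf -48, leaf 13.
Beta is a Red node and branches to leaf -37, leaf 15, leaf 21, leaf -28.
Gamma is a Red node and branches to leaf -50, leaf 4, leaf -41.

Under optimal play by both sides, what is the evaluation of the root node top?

Alpha (Red): max(-48, 13) = 13
Beta (Red): max(-37, 15, 21, -28) = 21
Gamma (Red): max(-50, 4, -41) = 4
top (Blue): min(13, 21, 4) = 4

4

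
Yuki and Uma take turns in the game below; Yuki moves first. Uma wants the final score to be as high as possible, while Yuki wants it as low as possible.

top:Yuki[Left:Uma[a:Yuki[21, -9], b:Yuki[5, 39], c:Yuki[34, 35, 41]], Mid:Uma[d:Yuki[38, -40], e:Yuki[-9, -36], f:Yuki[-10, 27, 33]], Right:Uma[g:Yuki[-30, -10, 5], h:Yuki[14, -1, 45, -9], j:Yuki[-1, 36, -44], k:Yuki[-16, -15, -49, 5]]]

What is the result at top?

-10

a (Yuki): min(21, -9) = -9
b (Yuki): min(5, 39) = 5
c (Yuki): min(34, 35, 41) = 34
Left (Uma): max(-9, 5, 34) = 34
d (Yuki): min(38, -40) = -40
e (Yuki): min(-9, -36) = -36
f (Yuki): min(-10, 27, 33) = -10
Mid (Uma): max(-40, -36, -10) = -10
g (Yuki): min(-30, -10, 5) = -30
h (Yuki): min(14, -1, 45, -9) = -9
j (Yuki): min(-1, 36, -44) = -44
k (Yuki): min(-16, -15, -49, 5) = -49
Right (Uma): max(-30, -9, -44, -49) = -9
top (Yuki): min(34, -10, -9) = -10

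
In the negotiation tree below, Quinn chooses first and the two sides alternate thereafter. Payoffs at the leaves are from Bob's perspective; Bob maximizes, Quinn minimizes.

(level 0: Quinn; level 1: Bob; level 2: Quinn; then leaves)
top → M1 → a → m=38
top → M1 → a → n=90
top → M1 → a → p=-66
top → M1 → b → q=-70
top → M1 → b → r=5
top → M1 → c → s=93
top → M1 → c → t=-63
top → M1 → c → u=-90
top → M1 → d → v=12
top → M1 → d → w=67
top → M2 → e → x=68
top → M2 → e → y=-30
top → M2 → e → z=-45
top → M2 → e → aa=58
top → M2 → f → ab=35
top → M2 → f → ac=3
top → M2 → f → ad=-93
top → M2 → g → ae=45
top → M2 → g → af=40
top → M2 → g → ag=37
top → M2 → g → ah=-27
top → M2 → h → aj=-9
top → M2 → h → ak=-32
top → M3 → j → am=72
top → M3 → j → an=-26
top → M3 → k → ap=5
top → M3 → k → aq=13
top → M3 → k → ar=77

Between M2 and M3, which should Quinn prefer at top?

M2

e (Quinn): min(68, -30, -45, 58) = -45
f (Quinn): min(35, 3, -93) = -93
g (Quinn): min(45, 40, 37, -27) = -27
h (Quinn): min(-9, -32) = -32
M2 (Bob): max(-45, -93, -27, -32) = -27
j (Quinn): min(72, -26) = -26
k (Quinn): min(5, 13, 77) = 5
M3 (Bob): max(-26, 5) = 5
Quinn prefers the lower value; M2=-27, M3=5. M2 is better since -27 < 5.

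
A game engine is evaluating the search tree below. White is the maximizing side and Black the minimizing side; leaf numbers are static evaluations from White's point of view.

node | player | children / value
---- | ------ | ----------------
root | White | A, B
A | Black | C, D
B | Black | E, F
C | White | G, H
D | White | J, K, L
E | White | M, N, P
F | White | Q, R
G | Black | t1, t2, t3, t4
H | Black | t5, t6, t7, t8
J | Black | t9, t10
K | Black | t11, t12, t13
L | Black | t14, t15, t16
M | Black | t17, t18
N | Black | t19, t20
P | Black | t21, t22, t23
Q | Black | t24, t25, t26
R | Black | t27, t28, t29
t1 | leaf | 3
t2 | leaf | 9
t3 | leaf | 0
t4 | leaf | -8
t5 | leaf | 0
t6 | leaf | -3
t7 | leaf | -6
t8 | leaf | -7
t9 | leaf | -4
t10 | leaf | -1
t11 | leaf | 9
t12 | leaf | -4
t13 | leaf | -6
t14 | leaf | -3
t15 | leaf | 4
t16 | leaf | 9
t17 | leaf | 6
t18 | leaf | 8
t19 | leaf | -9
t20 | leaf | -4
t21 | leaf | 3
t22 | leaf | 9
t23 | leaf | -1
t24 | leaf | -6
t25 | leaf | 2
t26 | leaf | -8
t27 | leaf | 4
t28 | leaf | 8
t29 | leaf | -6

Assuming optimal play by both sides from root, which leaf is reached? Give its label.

t29

G (Black): min(3, 9, 0, -8) = -8
H (Black): min(0, -3, -6, -7) = -7
C (White): max(-8, -7) = -7
J (Black): min(-4, -1) = -4
K (Black): min(9, -4, -6) = -6
L (Black): min(-3, 4, 9) = -3
D (White): max(-4, -6, -3) = -3
A (Black): min(-7, -3) = -7
M (Black): min(6, 8) = 6
N (Black): min(-9, -4) = -9
P (Black): min(3, 9, -1) = -1
E (White): max(6, -9, -1) = 6
Q (Black): min(-6, 2, -8) = -8
R (Black): min(4, 8, -6) = -6
F (White): max(-8, -6) = -6
B (Black): min(6, -6) = -6
root (White): max(-7, -6) = -6
At root, White picks B (highest: -6).
At B, Black picks F (lowest: -6).
At F, White picks R (highest: -6).
At R, Black picks t29 (lowest: -6).
Terminal value -6.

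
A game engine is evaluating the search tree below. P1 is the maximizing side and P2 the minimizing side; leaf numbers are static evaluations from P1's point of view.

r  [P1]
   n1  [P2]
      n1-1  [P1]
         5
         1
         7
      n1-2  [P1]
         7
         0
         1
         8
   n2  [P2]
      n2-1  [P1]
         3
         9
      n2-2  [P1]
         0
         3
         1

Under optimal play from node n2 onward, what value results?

n2-1 (P1): max(3, 9) = 9
n2-2 (P1): max(0, 3, 1) = 3
n2 (P2): min(9, 3) = 3

3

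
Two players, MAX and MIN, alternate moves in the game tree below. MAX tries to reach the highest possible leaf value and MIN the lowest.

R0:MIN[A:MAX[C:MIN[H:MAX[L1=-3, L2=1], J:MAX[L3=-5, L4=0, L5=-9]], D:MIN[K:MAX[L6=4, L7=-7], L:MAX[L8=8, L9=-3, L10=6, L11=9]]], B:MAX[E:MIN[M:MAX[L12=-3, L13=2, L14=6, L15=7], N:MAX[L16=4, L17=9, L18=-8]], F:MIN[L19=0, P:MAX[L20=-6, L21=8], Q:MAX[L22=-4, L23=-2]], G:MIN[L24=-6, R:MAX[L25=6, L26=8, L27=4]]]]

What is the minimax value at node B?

M (MAX): max(-3, 2, 6, 7) = 7
N (MAX): max(4, 9, -8) = 9
E (MIN): min(7, 9) = 7
P (MAX): max(-6, 8) = 8
Q (MAX): max(-4, -2) = -2
F (MIN): min(0, 8, -2) = -2
R (MAX): max(6, 8, 4) = 8
G (MIN): min(-6, 8) = -6
B (MAX): max(7, -2, -6) = 7

7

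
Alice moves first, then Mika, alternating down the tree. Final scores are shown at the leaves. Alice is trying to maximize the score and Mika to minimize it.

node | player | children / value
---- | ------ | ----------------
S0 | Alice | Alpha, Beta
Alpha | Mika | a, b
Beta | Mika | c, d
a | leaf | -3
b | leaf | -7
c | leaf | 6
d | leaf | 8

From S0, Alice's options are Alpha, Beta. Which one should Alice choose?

Beta

Alpha (Mika): min(-3, -7) = -7
Beta (Mika): min(6, 8) = 6
S0 (Alice): max(-7, 6) = 6
Alice at S0 wants the highest of {Alpha=-7, Beta=6}, so chooses Beta.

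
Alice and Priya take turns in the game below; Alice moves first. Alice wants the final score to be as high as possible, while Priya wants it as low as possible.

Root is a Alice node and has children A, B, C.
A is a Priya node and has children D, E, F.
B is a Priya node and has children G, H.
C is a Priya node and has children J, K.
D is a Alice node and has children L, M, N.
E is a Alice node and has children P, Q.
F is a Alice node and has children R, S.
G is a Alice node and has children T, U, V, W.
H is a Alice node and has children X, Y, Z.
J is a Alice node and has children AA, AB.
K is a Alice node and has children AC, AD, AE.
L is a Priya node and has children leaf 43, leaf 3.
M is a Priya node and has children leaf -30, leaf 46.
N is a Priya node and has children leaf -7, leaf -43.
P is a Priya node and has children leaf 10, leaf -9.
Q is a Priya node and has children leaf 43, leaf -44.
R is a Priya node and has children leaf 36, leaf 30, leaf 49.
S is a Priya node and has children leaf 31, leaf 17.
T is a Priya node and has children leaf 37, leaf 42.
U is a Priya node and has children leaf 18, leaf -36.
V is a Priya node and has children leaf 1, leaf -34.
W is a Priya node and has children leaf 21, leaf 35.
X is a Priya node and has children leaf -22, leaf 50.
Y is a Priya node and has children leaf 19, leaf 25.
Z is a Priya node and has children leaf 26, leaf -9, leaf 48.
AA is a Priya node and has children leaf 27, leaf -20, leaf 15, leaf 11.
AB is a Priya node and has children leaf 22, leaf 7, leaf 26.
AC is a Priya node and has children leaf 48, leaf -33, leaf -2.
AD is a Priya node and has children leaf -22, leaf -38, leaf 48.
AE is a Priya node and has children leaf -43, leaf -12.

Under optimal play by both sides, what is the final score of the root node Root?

L (Priya): min(43, 3) = 3
M (Priya): min(-30, 46) = -30
N (Priya): min(-7, -43) = -43
D (Alice): max(3, -30, -43) = 3
P (Priya): min(10, -9) = -9
Q (Priya): min(43, -44) = -44
E (Alice): max(-9, -44) = -9
R (Priya): min(36, 30, 49) = 30
S (Priya): min(31, 17) = 17
F (Alice): max(30, 17) = 30
A (Priya): min(3, -9, 30) = -9
T (Priya): min(37, 42) = 37
U (Priya): min(18, -36) = -36
V (Priya): min(1, -34) = -34
W (Priya): min(21, 35) = 21
G (Alice): max(37, -36, -34, 21) = 37
X (Priya): min(-22, 50) = -22
Y (Priya): min(19, 25) = 19
Z (Priya): min(26, -9, 48) = -9
H (Alice): max(-22, 19, -9) = 19
B (Priya): min(37, 19) = 19
AA (Priya): min(27, -20, 15, 11) = -20
AB (Priya): min(22, 7, 26) = 7
J (Alice): max(-20, 7) = 7
AC (Priya): min(48, -33, -2) = -33
AD (Priya): min(-22, -38, 48) = -38
AE (Priya): min(-43, -12) = -43
K (Alice): max(-33, -38, -43) = -33
C (Priya): min(7, -33) = -33
Root (Alice): max(-9, 19, -33) = 19

19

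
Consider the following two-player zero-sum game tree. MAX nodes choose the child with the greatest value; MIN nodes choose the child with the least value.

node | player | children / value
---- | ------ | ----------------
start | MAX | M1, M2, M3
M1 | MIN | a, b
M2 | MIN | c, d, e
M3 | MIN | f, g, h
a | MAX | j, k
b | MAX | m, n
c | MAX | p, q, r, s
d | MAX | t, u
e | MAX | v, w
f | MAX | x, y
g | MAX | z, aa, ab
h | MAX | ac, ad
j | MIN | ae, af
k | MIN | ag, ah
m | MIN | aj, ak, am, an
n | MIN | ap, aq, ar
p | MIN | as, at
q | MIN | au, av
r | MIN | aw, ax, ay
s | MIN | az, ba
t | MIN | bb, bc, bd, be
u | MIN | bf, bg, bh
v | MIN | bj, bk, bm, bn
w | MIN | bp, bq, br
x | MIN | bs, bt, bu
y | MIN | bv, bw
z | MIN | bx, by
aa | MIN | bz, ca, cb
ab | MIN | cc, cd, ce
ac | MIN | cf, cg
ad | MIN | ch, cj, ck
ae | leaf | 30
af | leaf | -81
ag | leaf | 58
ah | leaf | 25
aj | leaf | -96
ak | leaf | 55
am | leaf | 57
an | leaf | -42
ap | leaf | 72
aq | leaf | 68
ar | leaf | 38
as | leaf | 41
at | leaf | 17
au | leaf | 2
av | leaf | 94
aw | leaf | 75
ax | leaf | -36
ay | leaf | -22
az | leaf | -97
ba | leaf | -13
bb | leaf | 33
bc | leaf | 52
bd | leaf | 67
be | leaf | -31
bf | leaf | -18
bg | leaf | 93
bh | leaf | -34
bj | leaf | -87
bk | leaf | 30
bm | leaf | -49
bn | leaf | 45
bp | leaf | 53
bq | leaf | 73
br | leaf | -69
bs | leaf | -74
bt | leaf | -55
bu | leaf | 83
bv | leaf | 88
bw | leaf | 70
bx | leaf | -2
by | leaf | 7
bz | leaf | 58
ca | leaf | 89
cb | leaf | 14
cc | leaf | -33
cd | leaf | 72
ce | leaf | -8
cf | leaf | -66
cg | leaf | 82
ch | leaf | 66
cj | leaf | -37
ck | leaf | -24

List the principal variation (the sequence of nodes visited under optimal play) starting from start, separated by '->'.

start -> M1 -> a -> k -> ah

j (MIN): min(30, -81) = -81
k (MIN): min(58, 25) = 25
a (MAX): max(-81, 25) = 25
m (MIN): min(-96, 55, 57, -42) = -96
n (MIN): min(72, 68, 38) = 38
b (MAX): max(-96, 38) = 38
M1 (MIN): min(25, 38) = 25
p (MIN): min(41, 17) = 17
q (MIN): min(2, 94) = 2
r (MIN): min(75, -36, -22) = -36
s (MIN): min(-97, -13) = -97
c (MAX): max(17, 2, -36, -97) = 17
t (MIN): min(33, 52, 67, -31) = -31
u (MIN): min(-18, 93, -34) = -34
d (MAX): max(-31, -34) = -31
v (MIN): min(-87, 30, -49, 45) = -87
w (MIN): min(53, 73, -69) = -69
e (MAX): max(-87, -69) = -69
M2 (MIN): min(17, -31, -69) = -69
x (MIN): min(-74, -55, 83) = -74
y (MIN): min(88, 70) = 70
f (MAX): max(-74, 70) = 70
z (MIN): min(-2, 7) = -2
aa (MIN): min(58, 89, 14) = 14
ab (MIN): min(-33, 72, -8) = -33
g (MAX): max(-2, 14, -33) = 14
ac (MIN): min(-66, 82) = -66
ad (MIN): min(66, -37, -24) = -37
h (MAX): max(-66, -37) = -37
M3 (MIN): min(70, 14, -37) = -37
start (MAX): max(25, -69, -37) = 25
At start, MAX picks M1 (highest: 25).
At M1, MIN picks a (lowest: 25).
At a, MAX picks k (highest: 25).
At k, MIN picks ah (lowest: 25).
Terminal value 25.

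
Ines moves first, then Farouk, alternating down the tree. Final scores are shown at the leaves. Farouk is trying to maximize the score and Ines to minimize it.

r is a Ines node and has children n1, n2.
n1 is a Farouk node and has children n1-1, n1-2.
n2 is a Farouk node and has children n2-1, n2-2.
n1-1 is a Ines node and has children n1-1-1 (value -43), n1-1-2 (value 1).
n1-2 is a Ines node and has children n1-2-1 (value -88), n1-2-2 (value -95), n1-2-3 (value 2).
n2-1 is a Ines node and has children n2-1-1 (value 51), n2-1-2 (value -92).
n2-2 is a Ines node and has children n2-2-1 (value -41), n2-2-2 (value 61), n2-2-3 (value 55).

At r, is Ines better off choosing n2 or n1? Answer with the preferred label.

n2-1 (Ines): min(51, -92) = -92
n2-2 (Ines): min(-41, 61, 55) = -41
n2 (Farouk): max(-92, -41) = -41
n1-1 (Ines): min(-43, 1) = -43
n1-2 (Ines): min(-88, -95, 2) = -95
n1 (Farouk): max(-43, -95) = -43
Ines prefers the lower value; n2=-41, n1=-43. n1 is better since -43 < -41.

n1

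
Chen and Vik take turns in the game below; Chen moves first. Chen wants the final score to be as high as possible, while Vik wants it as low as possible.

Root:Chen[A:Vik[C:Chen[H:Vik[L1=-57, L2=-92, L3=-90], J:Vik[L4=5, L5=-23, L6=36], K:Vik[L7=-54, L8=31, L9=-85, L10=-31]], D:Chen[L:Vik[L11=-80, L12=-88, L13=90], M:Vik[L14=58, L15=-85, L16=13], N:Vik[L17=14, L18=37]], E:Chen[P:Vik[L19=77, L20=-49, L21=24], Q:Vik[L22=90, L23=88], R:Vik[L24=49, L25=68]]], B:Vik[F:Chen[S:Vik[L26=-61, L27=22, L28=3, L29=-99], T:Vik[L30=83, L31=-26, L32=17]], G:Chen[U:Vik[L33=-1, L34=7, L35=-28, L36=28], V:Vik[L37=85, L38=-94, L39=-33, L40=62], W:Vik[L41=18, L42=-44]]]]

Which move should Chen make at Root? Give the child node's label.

A

H (Vik): min(-57, -92, -90) = -92
J (Vik): min(5, -23, 36) = -23
K (Vik): min(-54, 31, -85, -31) = -85
C (Chen): max(-92, -23, -85) = -23
L (Vik): min(-80, -88, 90) = -88
M (Vik): min(58, -85, 13) = -85
N (Vik): min(14, 37) = 14
D (Chen): max(-88, -85, 14) = 14
P (Vik): min(77, -49, 24) = -49
Q (Vik): min(90, 88) = 88
R (Vik): min(49, 68) = 49
E (Chen): max(-49, 88, 49) = 88
A (Vik): min(-23, 14, 88) = -23
S (Vik): min(-61, 22, 3, -99) = -99
T (Vik): min(83, -26, 17) = -26
F (Chen): max(-99, -26) = -26
U (Vik): min(-1, 7, -28, 28) = -28
V (Vik): min(85, -94, -33, 62) = -94
W (Vik): min(18, -44) = -44
G (Chen): max(-28, -94, -44) = -28
B (Vik): min(-26, -28) = -28
Root (Chen): max(-23, -28) = -23
Chen at Root wants the highest of {A=-23, B=-28}, so chooses A.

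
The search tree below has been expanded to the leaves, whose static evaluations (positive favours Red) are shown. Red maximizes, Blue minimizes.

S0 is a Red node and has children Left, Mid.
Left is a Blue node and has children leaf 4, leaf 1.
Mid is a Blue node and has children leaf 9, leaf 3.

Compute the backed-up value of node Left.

Left (Blue): min(4, 1) = 1

1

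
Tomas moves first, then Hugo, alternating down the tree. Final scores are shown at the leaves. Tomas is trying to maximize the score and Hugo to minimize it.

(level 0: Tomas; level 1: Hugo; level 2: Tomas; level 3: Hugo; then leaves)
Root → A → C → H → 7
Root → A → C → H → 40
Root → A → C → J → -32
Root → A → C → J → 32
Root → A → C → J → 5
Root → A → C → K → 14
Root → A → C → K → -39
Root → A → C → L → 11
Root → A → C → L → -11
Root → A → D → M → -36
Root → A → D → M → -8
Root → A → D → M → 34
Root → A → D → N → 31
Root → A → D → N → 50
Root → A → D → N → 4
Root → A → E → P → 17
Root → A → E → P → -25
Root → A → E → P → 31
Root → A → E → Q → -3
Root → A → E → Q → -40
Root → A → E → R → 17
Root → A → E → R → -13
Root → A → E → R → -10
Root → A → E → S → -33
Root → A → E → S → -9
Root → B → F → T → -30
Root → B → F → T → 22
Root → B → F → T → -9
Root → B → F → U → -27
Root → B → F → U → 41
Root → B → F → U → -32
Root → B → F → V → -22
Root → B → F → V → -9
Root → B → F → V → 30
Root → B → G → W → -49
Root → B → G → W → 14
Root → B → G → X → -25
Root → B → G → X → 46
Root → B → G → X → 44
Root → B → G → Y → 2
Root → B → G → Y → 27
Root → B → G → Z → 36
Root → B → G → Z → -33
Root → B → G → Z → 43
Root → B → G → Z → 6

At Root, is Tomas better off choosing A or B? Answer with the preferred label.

H (Hugo): min(7, 40) = 7
J (Hugo): min(-32, 32, 5) = -32
K (Hugo): min(14, -39) = -39
L (Hugo): min(11, -11) = -11
C (Tomas): max(7, -32, -39, -11) = 7
M (Hugo): min(-36, -8, 34) = -36
N (Hugo): min(31, 50, 4) = 4
D (Tomas): max(-36, 4) = 4
P (Hugo): min(17, -25, 31) = -25
Q (Hugo): min(-3, -40) = -40
R (Hugo): min(17, -13, -10) = -13
S (Hugo): min(-33, -9) = -33
E (Tomas): max(-25, -40, -13, -33) = -13
A (Hugo): min(7, 4, -13) = -13
T (Hugo): min(-30, 22, -9) = -30
U (Hugo): min(-27, 41, -32) = -32
V (Hugo): min(-22, -9, 30) = -22
F (Tomas): max(-30, -32, -22) = -22
W (Hugo): min(-49, 14) = -49
X (Hugo): min(-25, 46, 44) = -25
Y (Hugo): min(2, 27) = 2
Z (Hugo): min(36, -33, 43, 6) = -33
G (Tomas): max(-49, -25, 2, -33) = 2
B (Hugo): min(-22, 2) = -22
Tomas prefers the higher value; A=-13, B=-22. A is better since -13 > -22.

A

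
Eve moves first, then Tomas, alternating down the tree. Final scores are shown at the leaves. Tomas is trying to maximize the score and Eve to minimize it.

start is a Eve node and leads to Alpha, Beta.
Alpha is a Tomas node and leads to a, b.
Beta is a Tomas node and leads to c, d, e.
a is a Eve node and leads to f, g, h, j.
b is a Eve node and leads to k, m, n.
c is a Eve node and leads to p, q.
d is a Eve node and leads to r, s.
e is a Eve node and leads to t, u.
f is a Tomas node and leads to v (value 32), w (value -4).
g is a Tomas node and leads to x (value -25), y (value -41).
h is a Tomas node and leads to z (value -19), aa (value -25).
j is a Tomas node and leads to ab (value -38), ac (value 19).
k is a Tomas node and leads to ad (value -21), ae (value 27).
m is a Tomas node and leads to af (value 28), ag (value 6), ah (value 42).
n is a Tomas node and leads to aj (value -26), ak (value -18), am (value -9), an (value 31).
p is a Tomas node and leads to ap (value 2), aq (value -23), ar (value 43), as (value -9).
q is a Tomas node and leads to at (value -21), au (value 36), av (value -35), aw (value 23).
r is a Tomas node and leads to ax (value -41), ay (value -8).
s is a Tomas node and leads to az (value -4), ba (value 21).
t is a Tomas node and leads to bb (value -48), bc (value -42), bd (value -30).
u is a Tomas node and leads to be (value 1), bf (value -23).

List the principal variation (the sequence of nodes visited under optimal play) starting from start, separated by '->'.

f (Tomas): max(32, -4) = 32
g (Tomas): max(-25, -41) = -25
h (Tomas): max(-19, -25) = -19
j (Tomas): max(-38, 19) = 19
a (Eve): min(32, -25, -19, 19) = -25
k (Tomas): max(-21, 27) = 27
m (Tomas): max(28, 6, 42) = 42
n (Tomas): max(-26, -18, -9, 31) = 31
b (Eve): min(27, 42, 31) = 27
Alpha (Tomas): max(-25, 27) = 27
p (Tomas): max(2, -23, 43, -9) = 43
q (Tomas): max(-21, 36, -35, 23) = 36
c (Eve): min(43, 36) = 36
r (Tomas): max(-41, -8) = -8
s (Tomas): max(-4, 21) = 21
d (Eve): min(-8, 21) = -8
t (Tomas): max(-48, -42, -30) = -30
u (Tomas): max(1, -23) = 1
e (Eve): min(-30, 1) = -30
Beta (Tomas): max(36, -8, -30) = 36
start (Eve): min(27, 36) = 27
At start, Eve picks Alpha (lowest: 27).
At Alpha, Tomas picks b (highest: 27).
At b, Eve picks k (lowest: 27).
At k, Tomas picks ae (highest: 27).
Terminal value 27.

start -> Alpha -> b -> k -> ae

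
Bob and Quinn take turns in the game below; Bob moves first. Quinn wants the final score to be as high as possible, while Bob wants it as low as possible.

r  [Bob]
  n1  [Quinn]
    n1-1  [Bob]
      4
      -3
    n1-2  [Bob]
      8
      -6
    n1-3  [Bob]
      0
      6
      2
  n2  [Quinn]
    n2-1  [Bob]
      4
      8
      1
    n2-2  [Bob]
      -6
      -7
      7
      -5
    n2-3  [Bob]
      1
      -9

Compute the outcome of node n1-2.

n1-2 (Bob): min(8, -6) = -6

-6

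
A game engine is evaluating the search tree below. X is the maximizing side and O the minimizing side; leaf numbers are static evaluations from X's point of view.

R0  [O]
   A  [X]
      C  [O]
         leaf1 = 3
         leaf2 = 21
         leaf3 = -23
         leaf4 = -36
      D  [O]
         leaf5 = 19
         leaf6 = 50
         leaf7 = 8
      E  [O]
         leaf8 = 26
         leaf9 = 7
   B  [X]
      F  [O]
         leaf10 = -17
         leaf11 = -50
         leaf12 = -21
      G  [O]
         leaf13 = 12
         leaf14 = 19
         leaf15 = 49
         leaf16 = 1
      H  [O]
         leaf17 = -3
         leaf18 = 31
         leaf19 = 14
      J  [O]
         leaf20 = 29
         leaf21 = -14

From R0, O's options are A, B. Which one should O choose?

C (O): min(3, 21, -23, -36) = -36
D (O): min(19, 50, 8) = 8
E (O): min(26, 7) = 7
A (X): max(-36, 8, 7) = 8
F (O): min(-17, -50, -21) = -50
G (O): min(12, 19, 49, 1) = 1
H (O): min(-3, 31, 14) = -3
J (O): min(29, -14) = -14
B (X): max(-50, 1, -3, -14) = 1
R0 (O): min(8, 1) = 1
O at R0 wants the lowest of {A=8, B=1}, so chooses B.

B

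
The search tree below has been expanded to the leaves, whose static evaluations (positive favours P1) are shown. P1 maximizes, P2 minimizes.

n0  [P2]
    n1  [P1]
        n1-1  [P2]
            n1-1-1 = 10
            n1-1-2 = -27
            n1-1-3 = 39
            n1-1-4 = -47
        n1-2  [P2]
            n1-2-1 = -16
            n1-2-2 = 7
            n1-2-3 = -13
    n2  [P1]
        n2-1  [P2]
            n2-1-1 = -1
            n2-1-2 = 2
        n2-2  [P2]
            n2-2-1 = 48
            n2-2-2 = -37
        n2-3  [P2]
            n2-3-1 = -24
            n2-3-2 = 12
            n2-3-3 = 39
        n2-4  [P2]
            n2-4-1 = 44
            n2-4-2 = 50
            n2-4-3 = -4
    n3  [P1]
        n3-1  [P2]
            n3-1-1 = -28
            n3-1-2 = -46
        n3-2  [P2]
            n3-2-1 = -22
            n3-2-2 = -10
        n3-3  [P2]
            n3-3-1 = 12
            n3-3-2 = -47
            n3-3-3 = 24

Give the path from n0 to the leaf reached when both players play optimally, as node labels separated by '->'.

n1-1 (P2): min(10, -27, 39, -47) = -47
n1-2 (P2): min(-16, 7, -13) = -16
n1 (P1): max(-47, -16) = -16
n2-1 (P2): min(-1, 2) = -1
n2-2 (P2): min(48, -37) = -37
n2-3 (P2): min(-24, 12, 39) = -24
n2-4 (P2): min(44, 50, -4) = -4
n2 (P1): max(-1, -37, -24, -4) = -1
n3-1 (P2): min(-28, -46) = -46
n3-2 (P2): min(-22, -10) = -22
n3-3 (P2): min(12, -47, 24) = -47
n3 (P1): max(-46, -22, -47) = -22
n0 (P2): min(-16, -1, -22) = -22
At n0, P2 picks n3 (lowest: -22).
At n3, P1 picks n3-2 (highest: -22).
At n3-2, P2 picks n3-2-1 (lowest: -22).
Terminal value -22.

n0 -> n3 -> n3-2 -> n3-2-1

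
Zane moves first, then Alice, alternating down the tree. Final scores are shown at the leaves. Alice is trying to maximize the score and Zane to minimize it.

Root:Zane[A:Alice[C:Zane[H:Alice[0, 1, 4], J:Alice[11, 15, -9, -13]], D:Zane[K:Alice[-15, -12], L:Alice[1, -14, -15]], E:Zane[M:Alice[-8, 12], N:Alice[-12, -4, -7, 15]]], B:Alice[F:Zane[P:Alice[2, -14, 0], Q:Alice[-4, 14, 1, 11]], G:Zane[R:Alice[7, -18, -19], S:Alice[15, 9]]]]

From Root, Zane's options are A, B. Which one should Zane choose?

H (Alice): max(0, 1, 4) = 4
J (Alice): max(11, 15, -9, -13) = 15
C (Zane): min(4, 15) = 4
K (Alice): max(-15, -12) = -12
L (Alice): max(1, -14, -15) = 1
D (Zane): min(-12, 1) = -12
M (Alice): max(-8, 12) = 12
N (Alice): max(-12, -4, -7, 15) = 15
E (Zane): min(12, 15) = 12
A (Alice): max(4, -12, 12) = 12
P (Alice): max(2, -14, 0) = 2
Q (Alice): max(-4, 14, 1, 11) = 14
F (Zane): min(2, 14) = 2
R (Alice): max(7, -18, -19) = 7
S (Alice): max(15, 9) = 15
G (Zane): min(7, 15) = 7
B (Alice): max(2, 7) = 7
Root (Zane): min(12, 7) = 7
Zane at Root wants the lowest of {A=12, B=7}, so chooses B.

B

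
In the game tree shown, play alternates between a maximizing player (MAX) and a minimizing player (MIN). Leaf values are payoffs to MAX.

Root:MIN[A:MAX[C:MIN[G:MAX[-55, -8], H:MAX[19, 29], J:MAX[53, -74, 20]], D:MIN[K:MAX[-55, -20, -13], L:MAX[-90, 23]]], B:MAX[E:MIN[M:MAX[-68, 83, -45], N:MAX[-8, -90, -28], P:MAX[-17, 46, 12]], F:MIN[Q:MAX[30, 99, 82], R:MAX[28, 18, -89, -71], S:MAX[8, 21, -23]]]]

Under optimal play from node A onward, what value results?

G (MAX): max(-55, -8) = -8
H (MAX): max(19, 29) = 29
J (MAX): max(53, -74, 20) = 53
C (MIN): min(-8, 29, 53) = -8
K (MAX): max(-55, -20, -13) = -13
L (MAX): max(-90, 23) = 23
D (MIN): min(-13, 23) = -13
A (MAX): max(-8, -13) = -8

-8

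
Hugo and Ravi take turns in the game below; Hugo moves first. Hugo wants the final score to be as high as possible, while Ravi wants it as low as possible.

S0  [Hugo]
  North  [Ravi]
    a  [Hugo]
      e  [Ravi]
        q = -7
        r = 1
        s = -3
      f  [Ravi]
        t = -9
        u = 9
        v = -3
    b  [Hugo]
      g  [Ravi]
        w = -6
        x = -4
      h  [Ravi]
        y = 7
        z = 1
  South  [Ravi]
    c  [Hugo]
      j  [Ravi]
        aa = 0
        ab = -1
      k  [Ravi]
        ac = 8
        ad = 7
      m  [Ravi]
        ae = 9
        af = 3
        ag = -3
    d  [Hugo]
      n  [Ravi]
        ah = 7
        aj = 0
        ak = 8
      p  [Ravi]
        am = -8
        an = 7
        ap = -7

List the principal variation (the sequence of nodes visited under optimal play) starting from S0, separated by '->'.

S0 -> South -> d -> n -> aj

e (Ravi): min(-7, 1, -3) = -7
f (Ravi): min(-9, 9, -3) = -9
a (Hugo): max(-7, -9) = -7
g (Ravi): min(-6, -4) = -6
h (Ravi): min(7, 1) = 1
b (Hugo): max(-6, 1) = 1
North (Ravi): min(-7, 1) = -7
j (Ravi): min(0, -1) = -1
k (Ravi): min(8, 7) = 7
m (Ravi): min(9, 3, -3) = -3
c (Hugo): max(-1, 7, -3) = 7
n (Ravi): min(7, 0, 8) = 0
p (Ravi): min(-8, 7, -7) = -8
d (Hugo): max(0, -8) = 0
South (Ravi): min(7, 0) = 0
S0 (Hugo): max(-7, 0) = 0
At S0, Hugo picks South (highest: 0).
At South, Ravi picks d (lowest: 0).
At d, Hugo picks n (highest: 0).
At n, Ravi picks aj (lowest: 0).
Terminal value 0.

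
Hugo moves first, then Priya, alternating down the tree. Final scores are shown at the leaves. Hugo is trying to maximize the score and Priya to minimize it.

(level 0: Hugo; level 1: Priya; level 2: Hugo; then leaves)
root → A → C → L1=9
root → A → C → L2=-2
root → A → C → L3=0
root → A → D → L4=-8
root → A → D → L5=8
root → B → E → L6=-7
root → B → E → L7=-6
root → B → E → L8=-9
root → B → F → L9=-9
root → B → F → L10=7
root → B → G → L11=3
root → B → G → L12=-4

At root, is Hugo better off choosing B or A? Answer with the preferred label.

A

E (Hugo): max(-7, -6, -9) = -6
F (Hugo): max(-9, 7) = 7
G (Hugo): max(3, -4) = 3
B (Priya): min(-6, 7, 3) = -6
C (Hugo): max(9, -2, 0) = 9
D (Hugo): max(-8, 8) = 8
A (Priya): min(9, 8) = 8
Hugo prefers the higher value; B=-6, A=8. A is better since 8 > -6.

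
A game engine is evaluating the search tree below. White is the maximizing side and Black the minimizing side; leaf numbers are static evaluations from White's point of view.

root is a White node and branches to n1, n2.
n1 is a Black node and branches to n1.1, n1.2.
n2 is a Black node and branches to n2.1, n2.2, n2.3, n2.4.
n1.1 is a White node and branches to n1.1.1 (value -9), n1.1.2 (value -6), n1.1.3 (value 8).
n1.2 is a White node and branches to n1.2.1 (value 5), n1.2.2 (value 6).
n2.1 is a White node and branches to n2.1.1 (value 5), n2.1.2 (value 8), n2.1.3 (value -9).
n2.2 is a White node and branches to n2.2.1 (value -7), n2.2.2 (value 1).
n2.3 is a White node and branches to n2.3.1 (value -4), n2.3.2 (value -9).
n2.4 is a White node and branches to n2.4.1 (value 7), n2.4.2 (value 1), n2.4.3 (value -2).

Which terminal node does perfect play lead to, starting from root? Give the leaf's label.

n1.2.2

n1.1 (White): max(-9, -6, 8) = 8
n1.2 (White): max(5, 6) = 6
n1 (Black): min(8, 6) = 6
n2.1 (White): max(5, 8, -9) = 8
n2.2 (White): max(-7, 1) = 1
n2.3 (White): max(-4, -9) = -4
n2.4 (White): max(7, 1, -2) = 7
n2 (Black): min(8, 1, -4, 7) = -4
root (White): max(6, -4) = 6
At root, White picks n1 (highest: 6).
At n1, Black picks n1.2 (lowest: 6).
At n1.2, White picks n1.2.2 (highest: 6).
Terminal value 6.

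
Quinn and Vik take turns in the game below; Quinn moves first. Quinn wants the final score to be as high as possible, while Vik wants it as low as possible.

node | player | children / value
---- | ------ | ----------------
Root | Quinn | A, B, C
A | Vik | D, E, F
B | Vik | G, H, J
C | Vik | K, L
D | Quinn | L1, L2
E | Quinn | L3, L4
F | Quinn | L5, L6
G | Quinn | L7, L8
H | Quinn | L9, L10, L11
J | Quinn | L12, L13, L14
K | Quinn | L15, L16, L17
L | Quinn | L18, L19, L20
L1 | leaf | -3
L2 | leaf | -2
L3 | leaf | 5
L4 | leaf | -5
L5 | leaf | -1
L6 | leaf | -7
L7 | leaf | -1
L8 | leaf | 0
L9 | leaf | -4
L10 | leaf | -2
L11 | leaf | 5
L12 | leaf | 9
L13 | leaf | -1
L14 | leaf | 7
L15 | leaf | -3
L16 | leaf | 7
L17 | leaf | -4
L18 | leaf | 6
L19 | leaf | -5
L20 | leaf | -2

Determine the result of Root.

6

D (Quinn): max(-3, -2) = -2
E (Quinn): max(5, -5) = 5
F (Quinn): max(-1, -7) = -1
A (Vik): min(-2, 5, -1) = -2
G (Quinn): max(-1, 0) = 0
H (Quinn): max(-4, -2, 5) = 5
J (Quinn): max(9, -1, 7) = 9
B (Vik): min(0, 5, 9) = 0
K (Quinn): max(-3, 7, -4) = 7
L (Quinn): max(6, -5, -2) = 6
C (Vik): min(7, 6) = 6
Root (Quinn): max(-2, 0, 6) = 6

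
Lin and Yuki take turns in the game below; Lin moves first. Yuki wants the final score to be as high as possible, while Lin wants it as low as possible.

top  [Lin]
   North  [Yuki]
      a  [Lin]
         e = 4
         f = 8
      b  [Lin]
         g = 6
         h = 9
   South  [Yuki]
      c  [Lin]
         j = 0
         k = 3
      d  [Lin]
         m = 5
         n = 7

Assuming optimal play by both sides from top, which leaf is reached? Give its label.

a (Lin): min(4, 8) = 4
b (Lin): min(6, 9) = 6
North (Yuki): max(4, 6) = 6
c (Lin): min(0, 3) = 0
d (Lin): min(5, 7) = 5
South (Yuki): max(0, 5) = 5
top (Lin): min(6, 5) = 5
At top, Lin picks South (lowest: 5).
At South, Yuki picks d (highest: 5).
At d, Lin picks m (lowest: 5).
Terminal value 5.

m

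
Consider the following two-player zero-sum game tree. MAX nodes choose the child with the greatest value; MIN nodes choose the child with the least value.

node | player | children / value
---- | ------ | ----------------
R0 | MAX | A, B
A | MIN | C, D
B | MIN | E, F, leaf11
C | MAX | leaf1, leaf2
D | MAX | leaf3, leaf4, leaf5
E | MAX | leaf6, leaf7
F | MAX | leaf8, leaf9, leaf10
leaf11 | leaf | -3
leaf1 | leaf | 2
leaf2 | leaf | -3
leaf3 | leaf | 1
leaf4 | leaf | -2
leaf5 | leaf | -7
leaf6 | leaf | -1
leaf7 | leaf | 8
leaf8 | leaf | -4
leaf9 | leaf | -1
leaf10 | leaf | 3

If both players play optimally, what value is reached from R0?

1

C (MAX): max(2, -3) = 2
D (MAX): max(1, -2, -7) = 1
A (MIN): min(2, 1) = 1
E (MAX): max(-1, 8) = 8
F (MAX): max(-4, -1, 3) = 3
B (MIN): min(8, 3, -3) = -3
R0 (MAX): max(1, -3) = 1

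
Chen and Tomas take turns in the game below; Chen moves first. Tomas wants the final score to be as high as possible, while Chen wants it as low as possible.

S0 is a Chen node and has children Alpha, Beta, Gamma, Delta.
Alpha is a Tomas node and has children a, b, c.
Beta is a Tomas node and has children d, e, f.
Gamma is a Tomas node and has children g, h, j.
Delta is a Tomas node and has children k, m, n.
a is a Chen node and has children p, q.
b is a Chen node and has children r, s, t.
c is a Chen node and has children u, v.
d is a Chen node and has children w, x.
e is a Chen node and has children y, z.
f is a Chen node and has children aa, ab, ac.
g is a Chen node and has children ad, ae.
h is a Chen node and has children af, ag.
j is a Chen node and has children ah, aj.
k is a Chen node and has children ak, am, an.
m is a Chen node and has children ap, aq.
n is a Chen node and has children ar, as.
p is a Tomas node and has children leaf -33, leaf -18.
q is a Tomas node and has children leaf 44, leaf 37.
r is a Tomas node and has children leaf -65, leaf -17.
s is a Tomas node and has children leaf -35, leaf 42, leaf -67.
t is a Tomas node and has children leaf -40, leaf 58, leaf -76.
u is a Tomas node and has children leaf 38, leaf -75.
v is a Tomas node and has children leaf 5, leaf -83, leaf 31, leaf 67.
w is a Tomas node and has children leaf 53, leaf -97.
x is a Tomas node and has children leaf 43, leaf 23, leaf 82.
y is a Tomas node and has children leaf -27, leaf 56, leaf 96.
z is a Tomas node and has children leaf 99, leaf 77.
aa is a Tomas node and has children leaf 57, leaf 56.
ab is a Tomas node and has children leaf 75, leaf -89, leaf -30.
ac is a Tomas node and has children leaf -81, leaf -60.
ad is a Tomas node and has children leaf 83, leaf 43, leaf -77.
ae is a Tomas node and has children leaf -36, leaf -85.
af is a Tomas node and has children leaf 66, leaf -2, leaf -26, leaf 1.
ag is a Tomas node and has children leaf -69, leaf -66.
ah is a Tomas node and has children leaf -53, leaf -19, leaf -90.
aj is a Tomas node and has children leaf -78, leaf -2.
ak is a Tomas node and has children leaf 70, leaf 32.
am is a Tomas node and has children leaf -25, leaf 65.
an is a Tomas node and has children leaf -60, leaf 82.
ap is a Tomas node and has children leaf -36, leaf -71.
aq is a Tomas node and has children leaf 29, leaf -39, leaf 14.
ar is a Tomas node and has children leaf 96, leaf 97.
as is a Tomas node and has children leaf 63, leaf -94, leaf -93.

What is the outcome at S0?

-19

p (Tomas): max(-33, -18) = -18
q (Tomas): max(44, 37) = 44
a (Chen): min(-18, 44) = -18
r (Tomas): max(-65, -17) = -17
s (Tomas): max(-35, 42, -67) = 42
t (Tomas): max(-40, 58, -76) = 58
b (Chen): min(-17, 42, 58) = -17
u (Tomas): max(38, -75) = 38
v (Tomas): max(5, -83, 31, 67) = 67
c (Chen): min(38, 67) = 38
Alpha (Tomas): max(-18, -17, 38) = 38
w (Tomas): max(53, -97) = 53
x (Tomas): max(43, 23, 82) = 82
d (Chen): min(53, 82) = 53
y (Tomas): max(-27, 56, 96) = 96
z (Tomas): max(99, 77) = 99
e (Chen): min(96, 99) = 96
aa (Tomas): max(57, 56) = 57
ab (Tomas): max(75, -89, -30) = 75
ac (Tomas): max(-81, -60) = -60
f (Chen): min(57, 75, -60) = -60
Beta (Tomas): max(53, 96, -60) = 96
ad (Tomas): max(83, 43, -77) = 83
ae (Tomas): max(-36, -85) = -36
g (Chen): min(83, -36) = -36
af (Tomas): max(66, -2, -26, 1) = 66
ag (Tomas): max(-69, -66) = -66
h (Chen): min(66, -66) = -66
ah (Tomas): max(-53, -19, -90) = -19
aj (Tomas): max(-78, -2) = -2
j (Chen): min(-19, -2) = -19
Gamma (Tomas): max(-36, -66, -19) = -19
ak (Tomas): max(70, 32) = 70
am (Tomas): max(-25, 65) = 65
an (Tomas): max(-60, 82) = 82
k (Chen): min(70, 65, 82) = 65
ap (Tomas): max(-36, -71) = -36
aq (Tomas): max(29, -39, 14) = 29
m (Chen): min(-36, 29) = -36
ar (Tomas): max(96, 97) = 97
as (Tomas): max(63, -94, -93) = 63
n (Chen): min(97, 63) = 63
Delta (Tomas): max(65, -36, 63) = 65
S0 (Chen): min(38, 96, -19, 65) = -19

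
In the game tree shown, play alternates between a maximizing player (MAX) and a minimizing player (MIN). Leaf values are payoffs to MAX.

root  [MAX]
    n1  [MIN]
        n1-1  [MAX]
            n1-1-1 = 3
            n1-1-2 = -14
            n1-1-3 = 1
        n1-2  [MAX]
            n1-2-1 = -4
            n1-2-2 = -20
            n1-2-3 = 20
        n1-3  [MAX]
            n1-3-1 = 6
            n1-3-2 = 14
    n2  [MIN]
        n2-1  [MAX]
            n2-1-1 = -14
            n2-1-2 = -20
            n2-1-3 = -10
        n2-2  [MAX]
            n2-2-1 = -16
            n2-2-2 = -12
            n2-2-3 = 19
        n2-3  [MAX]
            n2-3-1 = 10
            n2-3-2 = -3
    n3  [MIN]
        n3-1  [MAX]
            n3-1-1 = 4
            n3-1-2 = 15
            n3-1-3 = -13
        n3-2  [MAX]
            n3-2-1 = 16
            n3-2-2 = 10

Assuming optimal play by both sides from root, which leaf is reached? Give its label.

n1-1 (MAX): max(3, -14, 1) = 3
n1-2 (MAX): max(-4, -20, 20) = 20
n1-3 (MAX): max(6, 14) = 14
n1 (MIN): min(3, 20, 14) = 3
n2-1 (MAX): max(-14, -20, -10) = -10
n2-2 (MAX): max(-16, -12, 19) = 19
n2-3 (MAX): max(10, -3) = 10
n2 (MIN): min(-10, 19, 10) = -10
n3-1 (MAX): max(4, 15, -13) = 15
n3-2 (MAX): max(16, 10) = 16
n3 (MIN): min(15, 16) = 15
root (MAX): max(3, -10, 15) = 15
At root, MAX picks n3 (highest: 15).
At n3, MIN picks n3-1 (lowest: 15).
At n3-1, MAX picks n3-1-2 (highest: 15).
Terminal value 15.

n3-1-2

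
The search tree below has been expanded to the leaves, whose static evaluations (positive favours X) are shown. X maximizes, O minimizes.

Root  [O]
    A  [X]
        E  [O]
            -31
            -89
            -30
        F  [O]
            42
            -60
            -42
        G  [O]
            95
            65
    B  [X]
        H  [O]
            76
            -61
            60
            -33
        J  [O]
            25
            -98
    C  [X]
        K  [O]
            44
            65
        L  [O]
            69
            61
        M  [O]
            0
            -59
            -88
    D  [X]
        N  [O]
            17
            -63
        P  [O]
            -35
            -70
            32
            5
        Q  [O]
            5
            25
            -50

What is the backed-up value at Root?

-61

E (O): min(-31, -89, -30) = -89
F (O): min(42, -60, -42) = -60
G (O): min(95, 65) = 65
A (X): max(-89, -60, 65) = 65
H (O): min(76, -61, 60, -33) = -61
J (O): min(25, -98) = -98
B (X): max(-61, -98) = -61
K (O): min(44, 65) = 44
L (O): min(69, 61) = 61
M (O): min(0, -59, -88) = -88
C (X): max(44, 61, -88) = 61
N (O): min(17, -63) = -63
P (O): min(-35, -70, 32, 5) = -70
Q (O): min(5, 25, -50) = -50
D (X): max(-63, -70, -50) = -50
Root (O): min(65, -61, 61, -50) = -61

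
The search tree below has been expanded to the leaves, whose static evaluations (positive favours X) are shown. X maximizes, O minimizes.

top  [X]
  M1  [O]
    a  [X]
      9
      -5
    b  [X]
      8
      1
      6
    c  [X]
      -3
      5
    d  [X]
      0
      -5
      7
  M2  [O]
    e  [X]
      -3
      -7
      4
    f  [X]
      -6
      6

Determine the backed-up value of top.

5

a (X): max(9, -5) = 9
b (X): max(8, 1, 6) = 8
c (X): max(-3, 5) = 5
d (X): max(0, -5, 7) = 7
M1 (O): min(9, 8, 5, 7) = 5
e (X): max(-3, -7, 4) = 4
f (X): max(-6, 6) = 6
M2 (O): min(4, 6) = 4
top (X): max(5, 4) = 5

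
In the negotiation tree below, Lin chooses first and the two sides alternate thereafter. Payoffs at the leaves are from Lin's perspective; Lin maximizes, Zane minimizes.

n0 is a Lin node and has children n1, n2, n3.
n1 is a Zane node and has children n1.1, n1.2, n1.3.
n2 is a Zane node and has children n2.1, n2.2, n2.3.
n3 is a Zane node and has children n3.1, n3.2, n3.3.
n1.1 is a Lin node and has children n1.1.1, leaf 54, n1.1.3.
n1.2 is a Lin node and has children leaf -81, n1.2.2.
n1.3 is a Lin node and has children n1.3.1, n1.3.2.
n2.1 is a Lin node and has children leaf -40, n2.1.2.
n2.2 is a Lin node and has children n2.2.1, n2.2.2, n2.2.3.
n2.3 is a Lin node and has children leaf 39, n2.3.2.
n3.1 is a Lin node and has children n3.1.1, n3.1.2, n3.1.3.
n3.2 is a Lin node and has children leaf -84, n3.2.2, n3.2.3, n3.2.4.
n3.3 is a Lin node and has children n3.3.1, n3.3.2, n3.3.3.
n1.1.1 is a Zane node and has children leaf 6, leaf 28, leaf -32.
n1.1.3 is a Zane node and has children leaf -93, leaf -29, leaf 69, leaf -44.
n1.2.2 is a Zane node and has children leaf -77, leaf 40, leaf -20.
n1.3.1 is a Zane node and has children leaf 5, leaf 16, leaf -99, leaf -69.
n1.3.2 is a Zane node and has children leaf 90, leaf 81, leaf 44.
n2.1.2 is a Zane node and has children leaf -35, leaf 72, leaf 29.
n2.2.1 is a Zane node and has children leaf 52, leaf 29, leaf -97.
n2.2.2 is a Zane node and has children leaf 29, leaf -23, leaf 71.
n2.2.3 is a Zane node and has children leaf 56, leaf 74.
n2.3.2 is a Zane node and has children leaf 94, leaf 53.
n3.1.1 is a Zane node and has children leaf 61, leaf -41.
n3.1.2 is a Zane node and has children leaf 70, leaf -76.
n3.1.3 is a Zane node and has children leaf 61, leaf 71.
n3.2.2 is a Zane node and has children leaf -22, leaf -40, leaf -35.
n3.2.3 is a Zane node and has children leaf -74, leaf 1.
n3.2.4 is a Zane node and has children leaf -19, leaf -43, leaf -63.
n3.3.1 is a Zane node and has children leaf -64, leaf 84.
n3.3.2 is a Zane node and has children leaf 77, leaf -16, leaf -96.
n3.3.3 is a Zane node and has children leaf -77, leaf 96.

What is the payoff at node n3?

n3.1.1 (Zane): min(61, -41) = -41
n3.1.2 (Zane): min(70, -76) = -76
n3.1.3 (Zane): min(61, 71) = 61
n3.1 (Lin): max(-41, -76, 61) = 61
n3.2.2 (Zane): min(-22, -40, -35) = -40
n3.2.3 (Zane): min(-74, 1) = -74
n3.2.4 (Zane): min(-19, -43, -63) = -63
n3.2 (Lin): max(-84, -40, -74, -63) = -40
n3.3.1 (Zane): min(-64, 84) = -64
n3.3.2 (Zane): min(77, -16, -96) = -96
n3.3.3 (Zane): min(-77, 96) = -77
n3.3 (Lin): max(-64, -96, -77) = -64
n3 (Zane): min(61, -40, -64) = -64

-64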